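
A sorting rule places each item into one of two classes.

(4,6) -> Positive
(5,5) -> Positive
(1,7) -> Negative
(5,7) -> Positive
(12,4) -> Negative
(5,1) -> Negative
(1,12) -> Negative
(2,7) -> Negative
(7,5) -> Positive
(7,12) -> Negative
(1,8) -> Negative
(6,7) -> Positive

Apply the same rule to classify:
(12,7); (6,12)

Negative, Negative

A rule that fits every label: |first − second| ≤ 2 — true of each 'Positive' example, false of each 'Negative' one.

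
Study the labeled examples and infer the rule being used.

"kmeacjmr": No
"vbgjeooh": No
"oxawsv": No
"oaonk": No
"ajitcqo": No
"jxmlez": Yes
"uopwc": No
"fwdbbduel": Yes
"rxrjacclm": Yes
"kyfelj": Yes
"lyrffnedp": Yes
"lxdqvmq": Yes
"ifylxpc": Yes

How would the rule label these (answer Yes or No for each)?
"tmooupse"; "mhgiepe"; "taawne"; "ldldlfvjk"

One predicate separates the groups cleanly: contains 'l'.

No, No, No, Yes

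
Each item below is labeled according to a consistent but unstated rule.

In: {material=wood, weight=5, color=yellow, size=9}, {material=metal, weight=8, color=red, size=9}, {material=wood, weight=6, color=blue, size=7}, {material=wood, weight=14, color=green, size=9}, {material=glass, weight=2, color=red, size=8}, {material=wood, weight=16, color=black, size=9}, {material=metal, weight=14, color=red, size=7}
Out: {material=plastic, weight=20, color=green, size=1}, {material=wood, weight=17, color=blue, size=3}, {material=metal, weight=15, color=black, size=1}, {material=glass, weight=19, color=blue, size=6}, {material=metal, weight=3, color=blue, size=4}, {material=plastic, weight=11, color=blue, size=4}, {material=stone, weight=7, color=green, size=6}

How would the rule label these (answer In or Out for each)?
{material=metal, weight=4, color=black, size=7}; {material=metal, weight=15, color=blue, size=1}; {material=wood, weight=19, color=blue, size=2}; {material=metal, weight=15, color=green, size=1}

In, Out, Out, Out

The simplest hypothesis consistent with all the labels is: size ≥ 7.
{material=metal, weight=4, color=black, size=7} — size = 7, hence In.
{material=metal, weight=15, color=blue, size=1} — size = 1, hence Out.
{material=wood, weight=19, color=blue, size=2} — size = 2, hence Out.
{material=metal, weight=15, color=green, size=1} — size = 1, hence Out.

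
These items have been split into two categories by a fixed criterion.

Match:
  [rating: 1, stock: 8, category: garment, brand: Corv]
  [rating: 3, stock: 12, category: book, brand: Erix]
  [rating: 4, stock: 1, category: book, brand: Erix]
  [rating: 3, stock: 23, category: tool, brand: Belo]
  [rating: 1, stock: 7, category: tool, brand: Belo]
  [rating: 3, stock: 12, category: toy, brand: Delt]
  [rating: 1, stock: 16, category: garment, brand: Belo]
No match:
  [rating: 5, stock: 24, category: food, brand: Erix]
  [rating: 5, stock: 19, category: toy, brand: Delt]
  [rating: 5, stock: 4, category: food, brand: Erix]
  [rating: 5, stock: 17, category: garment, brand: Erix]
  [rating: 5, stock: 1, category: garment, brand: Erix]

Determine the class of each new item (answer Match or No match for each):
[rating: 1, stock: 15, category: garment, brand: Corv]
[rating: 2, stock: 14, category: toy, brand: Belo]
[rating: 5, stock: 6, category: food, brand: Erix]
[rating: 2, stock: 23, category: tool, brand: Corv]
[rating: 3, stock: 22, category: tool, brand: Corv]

Match, Match, No match, Match, Match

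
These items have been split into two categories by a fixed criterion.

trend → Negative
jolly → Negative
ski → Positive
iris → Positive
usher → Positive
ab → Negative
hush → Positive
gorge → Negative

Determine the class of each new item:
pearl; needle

Negative, Negative

One predicate separates the groups cleanly: contains 's'.
Negative: pearl, since no 's'. Negative: needle, since no 's'.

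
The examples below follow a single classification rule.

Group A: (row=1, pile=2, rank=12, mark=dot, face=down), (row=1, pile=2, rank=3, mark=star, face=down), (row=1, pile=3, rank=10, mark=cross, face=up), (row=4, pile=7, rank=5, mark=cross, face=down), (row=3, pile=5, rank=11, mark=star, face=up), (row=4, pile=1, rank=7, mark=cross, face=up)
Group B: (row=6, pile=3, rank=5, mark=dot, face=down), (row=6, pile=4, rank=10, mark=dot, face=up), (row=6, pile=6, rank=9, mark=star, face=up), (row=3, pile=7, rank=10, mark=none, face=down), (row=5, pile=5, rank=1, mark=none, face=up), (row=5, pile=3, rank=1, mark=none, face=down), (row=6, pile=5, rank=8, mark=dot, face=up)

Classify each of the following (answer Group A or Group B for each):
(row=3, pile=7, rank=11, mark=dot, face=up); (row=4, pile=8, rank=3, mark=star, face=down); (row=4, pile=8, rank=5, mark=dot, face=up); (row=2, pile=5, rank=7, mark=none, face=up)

Every 'Group A' example satisfies: mark is not none AND row ≤ 4. None of the 'Group B' examples do.
Group A: (row=3, pile=7, rank=11, mark=dot, face=up), since mark is dot, row = 3.
Group A: (row=4, pile=8, rank=3, mark=star, face=down), since mark is star, row = 4.
Group A: (row=4, pile=8, rank=5, mark=dot, face=up), since mark is dot, row = 4.
Group B: (row=2, pile=5, rank=7, mark=none, face=up), since mark is none, row = 2.

Group A, Group A, Group A, Group B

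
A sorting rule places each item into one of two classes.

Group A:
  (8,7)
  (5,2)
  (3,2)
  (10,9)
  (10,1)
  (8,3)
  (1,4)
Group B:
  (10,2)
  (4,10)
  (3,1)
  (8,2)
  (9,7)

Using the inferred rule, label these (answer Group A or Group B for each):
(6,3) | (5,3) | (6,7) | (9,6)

The rule appears to be: sum is odd.
(6,3): 6+3 = 9 — fits, so Group A.
(5,3): 5+3 = 8 — does not pass, so Group B.
(6,7): 6+7 = 13 — fits, so Group A.
(9,6): 9+6 = 15 — fits, so Group A.

Group A, Group B, Group A, Group A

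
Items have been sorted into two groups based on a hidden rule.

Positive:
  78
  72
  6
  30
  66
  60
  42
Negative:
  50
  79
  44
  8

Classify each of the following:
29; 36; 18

One predicate separates the groups cleanly: multiple of 3.
29: 29 = 3·9 + 2 — doesn't qualify, so Negative. 36: 36 = 3·12 — fits, so Positive. 18: 18 = 3·6 — fits, so Positive.

Negative, Positive, Positive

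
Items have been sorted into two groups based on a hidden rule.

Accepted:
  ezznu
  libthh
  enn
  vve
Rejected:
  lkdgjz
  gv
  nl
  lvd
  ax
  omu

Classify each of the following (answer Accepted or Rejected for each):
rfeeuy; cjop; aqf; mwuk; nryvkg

Accepted, Rejected, Rejected, Rejected, Rejected

Rule: has a double letter. This holds for each 'Accepted' example and fails for each 'Rejected' one.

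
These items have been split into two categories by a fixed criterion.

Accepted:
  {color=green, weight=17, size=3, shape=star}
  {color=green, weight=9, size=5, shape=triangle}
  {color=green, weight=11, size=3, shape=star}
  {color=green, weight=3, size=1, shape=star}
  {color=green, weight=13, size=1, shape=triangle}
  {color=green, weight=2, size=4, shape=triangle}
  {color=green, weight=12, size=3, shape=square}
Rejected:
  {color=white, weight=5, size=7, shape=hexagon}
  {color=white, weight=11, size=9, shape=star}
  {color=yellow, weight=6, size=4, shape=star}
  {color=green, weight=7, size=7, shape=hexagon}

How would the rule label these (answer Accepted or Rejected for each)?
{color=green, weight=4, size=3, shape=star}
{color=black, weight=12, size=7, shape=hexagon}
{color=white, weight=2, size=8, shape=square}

The rule appears to be: color is green AND size ≤ 5.
{color=green, weight=4, size=3, shape=star} — color is green, size = 3, hence Accepted. {color=black, weight=12, size=7, shape=hexagon} — color is black, size = 7, hence Rejected. {color=white, weight=2, size=8, shape=square} — color is white, size = 8, hence Rejected.

Accepted, Rejected, Rejected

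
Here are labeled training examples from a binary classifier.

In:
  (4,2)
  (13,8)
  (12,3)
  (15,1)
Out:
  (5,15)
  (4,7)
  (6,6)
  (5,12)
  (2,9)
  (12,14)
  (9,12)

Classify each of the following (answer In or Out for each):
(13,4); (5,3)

In, In

The common property of the 'In' items is: first > second. No 'Out' item has it.
(13,4): 13 > 4, has this property → In.
(5,3): 5 > 3, has this property → In.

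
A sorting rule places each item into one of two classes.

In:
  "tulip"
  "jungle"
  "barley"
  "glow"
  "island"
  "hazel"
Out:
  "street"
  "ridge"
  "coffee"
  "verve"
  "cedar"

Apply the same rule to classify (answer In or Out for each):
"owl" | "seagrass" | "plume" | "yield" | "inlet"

In, Out, In, In, In

Every 'In' example satisfies: contains 'l'. None of the 'Out' examples do.
"owl" — has 'l', hence In. "seagrass" — no 'l', hence Out. "plume" — has 'l', hence In. "yield" — has 'l', hence In. "inlet" — has 'l', hence In.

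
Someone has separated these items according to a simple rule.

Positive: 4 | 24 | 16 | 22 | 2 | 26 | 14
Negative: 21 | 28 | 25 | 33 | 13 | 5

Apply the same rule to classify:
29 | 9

A rule that fits every label: even AND at most 26 — true of each 'Positive' example, false of each 'Negative' one.
29 — 29 is odd, 29 > 26, hence Negative. 9 — 9 is odd, 9 ≤ 26, hence Negative.

Negative, Negative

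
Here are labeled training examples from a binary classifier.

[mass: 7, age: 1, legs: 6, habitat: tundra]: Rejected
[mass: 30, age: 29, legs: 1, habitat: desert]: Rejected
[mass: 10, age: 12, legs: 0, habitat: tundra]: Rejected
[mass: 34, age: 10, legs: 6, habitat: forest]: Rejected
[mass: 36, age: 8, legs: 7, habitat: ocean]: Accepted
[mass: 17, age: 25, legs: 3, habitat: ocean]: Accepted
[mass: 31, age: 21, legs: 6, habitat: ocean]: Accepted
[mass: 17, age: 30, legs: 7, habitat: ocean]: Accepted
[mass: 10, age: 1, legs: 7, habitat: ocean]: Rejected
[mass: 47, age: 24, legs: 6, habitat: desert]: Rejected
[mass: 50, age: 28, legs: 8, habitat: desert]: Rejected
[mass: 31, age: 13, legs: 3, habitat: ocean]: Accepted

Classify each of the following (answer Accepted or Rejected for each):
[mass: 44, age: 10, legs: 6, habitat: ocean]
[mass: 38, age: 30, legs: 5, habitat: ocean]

One predicate separates the groups cleanly: habitat is ocean AND age ≥ 8.
Accepted: [mass: 44, age: 10, legs: 6, habitat: ocean], since habitat is ocean, age = 10.
Accepted: [mass: 38, age: 30, legs: 5, habitat: ocean], since habitat is ocean, age = 30.

Accepted, Accepted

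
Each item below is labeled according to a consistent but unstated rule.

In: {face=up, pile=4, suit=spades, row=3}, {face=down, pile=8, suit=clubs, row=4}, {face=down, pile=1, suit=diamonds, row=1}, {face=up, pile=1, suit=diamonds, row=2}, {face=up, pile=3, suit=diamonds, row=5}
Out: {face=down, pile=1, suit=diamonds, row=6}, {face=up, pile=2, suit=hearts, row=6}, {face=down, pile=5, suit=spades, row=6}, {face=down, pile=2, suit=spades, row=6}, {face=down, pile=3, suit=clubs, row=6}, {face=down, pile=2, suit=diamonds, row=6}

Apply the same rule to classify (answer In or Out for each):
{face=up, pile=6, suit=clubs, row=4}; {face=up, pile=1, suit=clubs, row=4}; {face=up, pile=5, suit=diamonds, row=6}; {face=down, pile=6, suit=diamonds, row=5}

In, In, Out, In

The common property of the 'In' items is: row ≤ 5. No 'Out' item has it.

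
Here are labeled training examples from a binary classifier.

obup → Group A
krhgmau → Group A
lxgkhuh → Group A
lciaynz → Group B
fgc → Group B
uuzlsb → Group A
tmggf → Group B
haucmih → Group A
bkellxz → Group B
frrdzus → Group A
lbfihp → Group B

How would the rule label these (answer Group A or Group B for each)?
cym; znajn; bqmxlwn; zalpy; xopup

Group B, Group B, Group B, Group B, Group A

Every 'Group A' example satisfies: contains 'u'. None of the 'Group B' examples do.
cym → no 'u' → Group B. znajn → no 'u' → Group B. bqmxlwn → no 'u' → Group B. zalpy → no 'u' → Group B. xopup → has 'u' → Group A.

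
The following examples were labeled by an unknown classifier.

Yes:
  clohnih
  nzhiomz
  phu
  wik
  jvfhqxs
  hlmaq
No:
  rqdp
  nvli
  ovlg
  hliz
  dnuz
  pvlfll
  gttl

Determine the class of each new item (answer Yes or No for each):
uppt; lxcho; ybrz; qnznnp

No, Yes, No, No

The rule appears to be: odd length.
uppt: No (length 4).
lxcho: Yes (length 5).
ybrz: No (length 4).
qnznnp: No (length 6).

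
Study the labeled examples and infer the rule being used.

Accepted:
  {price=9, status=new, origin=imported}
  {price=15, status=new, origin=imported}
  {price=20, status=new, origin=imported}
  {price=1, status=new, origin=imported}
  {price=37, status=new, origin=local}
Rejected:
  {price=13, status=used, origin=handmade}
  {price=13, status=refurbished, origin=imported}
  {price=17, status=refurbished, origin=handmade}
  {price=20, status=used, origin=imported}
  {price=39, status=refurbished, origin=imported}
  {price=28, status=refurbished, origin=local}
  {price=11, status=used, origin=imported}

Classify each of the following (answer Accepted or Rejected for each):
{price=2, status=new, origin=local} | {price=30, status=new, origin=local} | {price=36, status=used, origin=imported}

Accepted, Accepted, Rejected

The classifier is using: status is new.
{price=2, status=new, origin=local} — status is new, hence Accepted. {price=30, status=new, origin=local} — status is new, hence Accepted. {price=36, status=used, origin=imported} — status is used, hence Rejected.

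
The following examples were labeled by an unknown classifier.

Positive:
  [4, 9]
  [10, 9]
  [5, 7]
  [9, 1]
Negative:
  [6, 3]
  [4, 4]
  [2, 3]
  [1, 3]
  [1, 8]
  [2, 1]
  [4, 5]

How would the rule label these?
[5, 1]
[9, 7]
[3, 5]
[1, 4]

Negative, Positive, Negative, Negative

All 'Positive' examples share one property — sum ≥ 10 — and every 'Negative' example lacks it.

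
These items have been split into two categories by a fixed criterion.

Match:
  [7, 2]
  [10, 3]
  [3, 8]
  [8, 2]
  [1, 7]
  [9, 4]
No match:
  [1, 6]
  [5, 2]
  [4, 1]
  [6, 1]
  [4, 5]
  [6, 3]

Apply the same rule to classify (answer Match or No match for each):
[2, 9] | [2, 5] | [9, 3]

The classifier is using: max ≥ 7.
[2, 9] — max 9, hence Match. [2, 5] — max 5, hence No match. [9, 3] — max 9, hence Match.

Match, No match, Match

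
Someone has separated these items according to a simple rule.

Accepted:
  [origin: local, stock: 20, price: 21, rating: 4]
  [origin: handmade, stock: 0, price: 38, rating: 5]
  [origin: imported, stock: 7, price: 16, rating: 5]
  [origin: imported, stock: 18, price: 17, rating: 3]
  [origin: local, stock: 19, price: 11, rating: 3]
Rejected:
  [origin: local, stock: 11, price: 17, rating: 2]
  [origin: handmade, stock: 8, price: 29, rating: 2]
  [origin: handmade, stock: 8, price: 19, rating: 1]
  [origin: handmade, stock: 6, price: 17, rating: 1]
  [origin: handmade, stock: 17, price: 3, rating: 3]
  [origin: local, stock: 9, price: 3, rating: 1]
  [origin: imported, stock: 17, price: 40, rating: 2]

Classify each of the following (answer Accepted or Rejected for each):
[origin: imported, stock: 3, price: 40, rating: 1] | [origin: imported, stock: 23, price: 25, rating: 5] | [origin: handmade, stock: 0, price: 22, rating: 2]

Rejected, Accepted, Rejected

Every 'Accepted' example satisfies: price ≥ 11 AND rating ≥ 3. None of the 'Rejected' examples do.
Rejected: [origin: imported, stock: 3, price: 40, rating: 1], since price = 40, rating = 1. Accepted: [origin: imported, stock: 23, price: 25, rating: 5], since price = 25, rating = 5. Rejected: [origin: handmade, stock: 0, price: 22, rating: 2], since price = 22, rating = 2.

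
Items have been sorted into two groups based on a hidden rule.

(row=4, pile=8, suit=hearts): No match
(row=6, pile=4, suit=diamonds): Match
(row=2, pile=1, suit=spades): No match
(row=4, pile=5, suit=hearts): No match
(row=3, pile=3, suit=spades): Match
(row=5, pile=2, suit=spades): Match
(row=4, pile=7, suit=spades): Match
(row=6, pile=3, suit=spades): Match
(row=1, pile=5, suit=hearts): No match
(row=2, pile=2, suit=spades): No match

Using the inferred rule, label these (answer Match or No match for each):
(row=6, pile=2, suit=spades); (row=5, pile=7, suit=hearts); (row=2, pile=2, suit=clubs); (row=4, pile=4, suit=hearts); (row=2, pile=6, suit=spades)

The common property of the 'Match' items is: suit is not hearts AND row ≥ 3. No 'No match' item has it.

Match, No match, No match, No match, No match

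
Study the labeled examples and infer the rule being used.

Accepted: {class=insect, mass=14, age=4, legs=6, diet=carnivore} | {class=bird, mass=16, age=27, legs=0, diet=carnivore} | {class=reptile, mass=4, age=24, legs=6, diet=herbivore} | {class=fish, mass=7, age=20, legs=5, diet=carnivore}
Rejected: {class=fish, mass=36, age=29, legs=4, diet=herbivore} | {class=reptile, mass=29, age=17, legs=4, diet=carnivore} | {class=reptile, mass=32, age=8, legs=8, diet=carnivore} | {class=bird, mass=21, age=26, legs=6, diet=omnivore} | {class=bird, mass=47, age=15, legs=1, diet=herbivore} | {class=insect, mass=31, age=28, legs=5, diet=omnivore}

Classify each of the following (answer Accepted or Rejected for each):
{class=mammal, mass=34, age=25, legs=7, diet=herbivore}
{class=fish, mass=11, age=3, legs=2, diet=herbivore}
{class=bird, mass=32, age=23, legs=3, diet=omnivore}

Rejected, Accepted, Rejected

The distinguishing property — mass ≤ 16 — holds for all the 'Accepted' cases and none of the 'Rejected' cases.
Rejected: {class=mammal, mass=34, age=25, legs=7, diet=herbivore}, since mass = 34. Accepted: {class=fish, mass=11, age=3, legs=2, diet=herbivore}, since mass = 11. Rejected: {class=bird, mass=32, age=23, legs=3, diet=omnivore}, since mass = 32.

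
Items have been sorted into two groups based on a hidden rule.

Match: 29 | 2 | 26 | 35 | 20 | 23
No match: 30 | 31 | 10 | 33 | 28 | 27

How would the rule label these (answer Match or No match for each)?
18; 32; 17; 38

The simplest hypothesis consistent with all the labels is: ≡ 2 (mod 3).
18: No match (18 mod 3 = 0).
32: Match (32 mod 3 = 2).
17: Match (17 mod 3 = 2).
38: Match (38 mod 3 = 2).

No match, Match, Match, Match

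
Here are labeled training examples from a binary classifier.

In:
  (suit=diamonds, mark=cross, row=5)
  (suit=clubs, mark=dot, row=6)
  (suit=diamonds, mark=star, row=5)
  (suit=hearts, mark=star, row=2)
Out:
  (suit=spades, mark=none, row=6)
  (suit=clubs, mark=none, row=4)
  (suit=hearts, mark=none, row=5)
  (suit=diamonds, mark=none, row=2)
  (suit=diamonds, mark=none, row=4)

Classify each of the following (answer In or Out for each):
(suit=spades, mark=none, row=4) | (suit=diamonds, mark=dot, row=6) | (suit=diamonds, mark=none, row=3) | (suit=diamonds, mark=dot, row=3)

Checking candidate rules against both groups, what survives is: mark is not none.
Out: (suit=spades, mark=none, row=4), since mark is none.
In: (suit=diamonds, mark=dot, row=6), since mark is dot.
Out: (suit=diamonds, mark=none, row=3), since mark is none.
In: (suit=diamonds, mark=dot, row=3), since mark is dot.

Out, In, Out, In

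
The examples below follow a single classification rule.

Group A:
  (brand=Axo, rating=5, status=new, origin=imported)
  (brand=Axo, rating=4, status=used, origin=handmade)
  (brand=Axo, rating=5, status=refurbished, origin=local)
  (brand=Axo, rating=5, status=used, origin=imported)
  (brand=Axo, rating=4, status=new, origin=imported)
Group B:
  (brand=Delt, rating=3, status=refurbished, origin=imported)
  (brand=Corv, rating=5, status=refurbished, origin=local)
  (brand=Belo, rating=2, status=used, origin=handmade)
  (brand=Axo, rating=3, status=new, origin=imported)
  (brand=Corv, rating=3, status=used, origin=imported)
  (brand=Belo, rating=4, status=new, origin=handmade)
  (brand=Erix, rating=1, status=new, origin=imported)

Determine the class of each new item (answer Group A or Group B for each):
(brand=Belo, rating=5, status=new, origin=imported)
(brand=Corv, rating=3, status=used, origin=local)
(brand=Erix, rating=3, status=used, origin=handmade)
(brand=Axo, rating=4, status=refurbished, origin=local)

Group B, Group B, Group B, Group A

The pattern is that an item is 'Group A' exactly when: brand is Axo AND rating ≥ 4.
(brand=Belo, rating=5, status=new, origin=imported): brand is Belo, rating = 5 — fails this test, so Group B.
(brand=Corv, rating=3, status=used, origin=local): brand is Corv, rating = 3 — fails this test, so Group B.
(brand=Erix, rating=3, status=used, origin=handmade): brand is Erix, rating = 3 — fails this test, so Group B.
(brand=Axo, rating=4, status=refurbished, origin=local): brand is Axo, rating = 4 — meets the rule, so Group A.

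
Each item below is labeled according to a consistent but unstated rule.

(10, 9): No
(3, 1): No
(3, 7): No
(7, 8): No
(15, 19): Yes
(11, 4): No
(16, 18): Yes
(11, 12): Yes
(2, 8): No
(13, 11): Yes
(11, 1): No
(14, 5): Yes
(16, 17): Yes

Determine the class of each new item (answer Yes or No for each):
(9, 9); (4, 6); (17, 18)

No, No, Yes

The common property of the 'Yes' items is: max ≥ 12. No 'No' item has it.
(9, 9): max 9, does not fit → No. (4, 6): max 6, does not fit → No. (17, 18): max 18, passes → Yes.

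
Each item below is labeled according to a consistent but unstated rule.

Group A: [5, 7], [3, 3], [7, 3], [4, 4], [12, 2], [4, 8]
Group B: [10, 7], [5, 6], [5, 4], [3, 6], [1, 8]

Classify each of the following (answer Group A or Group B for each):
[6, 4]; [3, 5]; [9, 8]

The simplest hypothesis consistent with all the labels is: sum is even.
[6, 4] → 6+4 = 10 → Group A.
[3, 5] → 3+5 = 8 → Group A.
[9, 8] → 9+8 = 17 → Group B.

Group A, Group A, Group B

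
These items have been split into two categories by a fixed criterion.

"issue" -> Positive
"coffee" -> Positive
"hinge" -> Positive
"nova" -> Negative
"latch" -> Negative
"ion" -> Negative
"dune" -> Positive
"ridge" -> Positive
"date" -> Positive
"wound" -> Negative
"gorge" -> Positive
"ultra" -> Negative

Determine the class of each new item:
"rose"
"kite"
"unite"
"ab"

The common property of the 'Positive' items is: contains 'e'. No 'Negative' item has it.

Positive, Positive, Positive, Negative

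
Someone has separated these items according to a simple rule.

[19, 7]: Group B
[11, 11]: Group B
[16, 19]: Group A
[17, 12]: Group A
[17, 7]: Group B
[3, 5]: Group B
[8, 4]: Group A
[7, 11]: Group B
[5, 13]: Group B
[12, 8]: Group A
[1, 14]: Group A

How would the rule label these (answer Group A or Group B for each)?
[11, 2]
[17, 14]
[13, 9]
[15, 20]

Group A, Group A, Group B, Group A

Rule: product is even. This holds for each 'Group A' example and fails for each 'Group B' one.
[11, 2]: Group A (11·2 = 22). [17, 14]: Group A (17·14 = 238). [13, 9]: Group B (13·9 = 117). [15, 20]: Group A (15·20 = 300).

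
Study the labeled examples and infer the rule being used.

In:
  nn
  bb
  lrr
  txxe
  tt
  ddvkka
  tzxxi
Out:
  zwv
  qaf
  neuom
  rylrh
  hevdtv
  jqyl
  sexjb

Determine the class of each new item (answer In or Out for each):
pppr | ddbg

In, In

The pattern is that an item is 'In' exactly when: has a double letter.
pppr: 'pp' doubled, qualifies → In. ddbg: 'dd' doubled, qualifies → In.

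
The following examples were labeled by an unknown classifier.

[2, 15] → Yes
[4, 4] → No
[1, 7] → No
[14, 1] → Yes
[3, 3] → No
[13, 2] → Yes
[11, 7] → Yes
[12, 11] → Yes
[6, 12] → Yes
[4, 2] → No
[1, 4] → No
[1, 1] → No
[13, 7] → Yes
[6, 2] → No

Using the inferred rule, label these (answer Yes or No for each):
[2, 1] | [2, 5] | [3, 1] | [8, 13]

No, No, No, Yes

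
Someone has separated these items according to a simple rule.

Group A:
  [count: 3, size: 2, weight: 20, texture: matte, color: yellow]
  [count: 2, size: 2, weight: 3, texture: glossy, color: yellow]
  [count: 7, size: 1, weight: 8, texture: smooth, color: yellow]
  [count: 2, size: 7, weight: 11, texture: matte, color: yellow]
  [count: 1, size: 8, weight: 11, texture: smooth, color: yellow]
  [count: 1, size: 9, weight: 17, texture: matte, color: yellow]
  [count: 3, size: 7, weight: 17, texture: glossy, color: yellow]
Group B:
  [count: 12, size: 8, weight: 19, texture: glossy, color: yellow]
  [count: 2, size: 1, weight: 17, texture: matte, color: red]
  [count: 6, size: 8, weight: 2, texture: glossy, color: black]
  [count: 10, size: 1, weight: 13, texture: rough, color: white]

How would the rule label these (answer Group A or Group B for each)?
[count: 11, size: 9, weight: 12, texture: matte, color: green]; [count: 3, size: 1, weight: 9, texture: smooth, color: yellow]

Rule: color is yellow AND count ≤ 7. This holds for each 'Group A' example and fails for each 'Group B' one.
[count: 11, size: 9, weight: 12, texture: matte, color: green] → color is green, count = 11 → Group B.
[count: 3, size: 1, weight: 9, texture: smooth, color: yellow] → color is yellow, count = 3 → Group A.

Group B, Group A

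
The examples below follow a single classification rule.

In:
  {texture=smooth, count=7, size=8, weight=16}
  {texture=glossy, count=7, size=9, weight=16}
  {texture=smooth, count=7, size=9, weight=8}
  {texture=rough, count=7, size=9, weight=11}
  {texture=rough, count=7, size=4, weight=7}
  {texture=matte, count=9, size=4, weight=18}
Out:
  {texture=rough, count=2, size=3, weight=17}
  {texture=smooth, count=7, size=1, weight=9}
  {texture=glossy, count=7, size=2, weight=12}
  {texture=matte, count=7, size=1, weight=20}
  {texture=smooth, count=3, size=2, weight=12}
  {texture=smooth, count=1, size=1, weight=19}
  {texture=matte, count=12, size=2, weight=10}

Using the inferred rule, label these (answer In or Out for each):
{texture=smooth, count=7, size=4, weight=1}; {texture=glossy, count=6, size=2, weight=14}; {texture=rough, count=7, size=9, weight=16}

'In' ⟺ size ≥ 4.

In, Out, In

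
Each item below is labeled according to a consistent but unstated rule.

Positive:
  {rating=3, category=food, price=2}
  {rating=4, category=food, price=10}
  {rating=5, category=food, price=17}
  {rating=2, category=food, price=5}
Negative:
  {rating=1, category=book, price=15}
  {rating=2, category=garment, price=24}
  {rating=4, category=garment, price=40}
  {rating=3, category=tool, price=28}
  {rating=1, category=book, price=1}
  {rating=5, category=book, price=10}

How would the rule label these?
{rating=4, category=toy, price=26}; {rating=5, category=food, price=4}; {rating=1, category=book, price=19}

Negative, Positive, Negative

One predicate separates the groups cleanly: category is food.
{rating=4, category=toy, price=26} → category is toy → Negative. {rating=5, category=food, price=4} → category is food → Positive. {rating=1, category=book, price=19} → category is book → Negative.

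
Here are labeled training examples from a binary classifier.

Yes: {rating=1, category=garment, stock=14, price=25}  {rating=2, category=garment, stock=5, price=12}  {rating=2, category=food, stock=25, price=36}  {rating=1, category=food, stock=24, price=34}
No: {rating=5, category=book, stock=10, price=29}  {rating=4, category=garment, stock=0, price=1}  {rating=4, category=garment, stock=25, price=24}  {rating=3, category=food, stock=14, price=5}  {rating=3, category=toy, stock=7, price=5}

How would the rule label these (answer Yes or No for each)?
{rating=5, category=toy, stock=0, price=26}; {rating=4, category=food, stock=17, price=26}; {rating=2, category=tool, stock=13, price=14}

No, No, Yes

The rule appears to be: rating ≤ 2.
{rating=5, category=toy, stock=0, price=26}: rating = 5 — does not pass, so No. {rating=4, category=food, stock=17, price=26}: rating = 4 — does not pass, so No. {rating=2, category=tool, stock=13, price=14}: rating = 2 — has this property, so Yes.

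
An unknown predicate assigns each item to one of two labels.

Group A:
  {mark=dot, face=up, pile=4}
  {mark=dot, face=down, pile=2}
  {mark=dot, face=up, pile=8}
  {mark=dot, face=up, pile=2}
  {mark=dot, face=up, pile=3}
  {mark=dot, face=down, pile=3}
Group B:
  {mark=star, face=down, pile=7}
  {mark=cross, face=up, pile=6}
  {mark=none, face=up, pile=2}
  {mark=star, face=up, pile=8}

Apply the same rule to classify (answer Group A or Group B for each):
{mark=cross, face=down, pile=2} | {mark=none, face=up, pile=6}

Group B, Group B

The common property of the 'Group A' items is: mark is dot. No 'Group B' item has it.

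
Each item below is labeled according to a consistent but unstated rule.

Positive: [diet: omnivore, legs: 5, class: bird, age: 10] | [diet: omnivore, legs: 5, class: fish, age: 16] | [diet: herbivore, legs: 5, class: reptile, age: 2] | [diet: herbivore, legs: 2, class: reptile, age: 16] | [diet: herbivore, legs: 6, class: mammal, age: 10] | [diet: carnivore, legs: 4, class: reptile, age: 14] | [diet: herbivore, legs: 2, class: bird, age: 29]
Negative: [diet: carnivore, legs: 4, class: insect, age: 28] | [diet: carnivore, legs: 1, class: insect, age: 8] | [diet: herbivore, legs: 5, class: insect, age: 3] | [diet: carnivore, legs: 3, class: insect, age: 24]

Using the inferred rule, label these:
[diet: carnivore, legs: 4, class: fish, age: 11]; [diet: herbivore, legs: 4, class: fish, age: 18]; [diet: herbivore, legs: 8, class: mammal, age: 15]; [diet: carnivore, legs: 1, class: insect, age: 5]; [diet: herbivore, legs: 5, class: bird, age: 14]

Rule: class is not insect. This holds for each 'Positive' example and fails for each 'Negative' one.

Positive, Positive, Positive, Negative, Positive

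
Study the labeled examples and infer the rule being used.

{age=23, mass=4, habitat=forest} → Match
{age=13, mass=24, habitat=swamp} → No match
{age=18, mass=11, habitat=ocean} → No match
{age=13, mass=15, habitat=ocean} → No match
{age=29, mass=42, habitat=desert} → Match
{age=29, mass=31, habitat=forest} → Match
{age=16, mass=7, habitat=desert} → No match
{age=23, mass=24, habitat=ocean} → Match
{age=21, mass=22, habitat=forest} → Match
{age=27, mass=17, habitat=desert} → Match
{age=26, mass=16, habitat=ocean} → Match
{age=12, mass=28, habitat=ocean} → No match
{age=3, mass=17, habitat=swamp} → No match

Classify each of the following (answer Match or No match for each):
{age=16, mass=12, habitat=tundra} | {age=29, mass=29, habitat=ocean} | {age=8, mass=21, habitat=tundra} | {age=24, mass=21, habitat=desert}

The distinguishing property — age ≥ 21 — holds for all the 'Match' cases and none of the 'No match' cases.
{age=16, mass=12, habitat=tundra}: age = 16 — fails the rule, so No match.
{age=29, mass=29, habitat=ocean}: age = 29 — qualifies, so Match.
{age=8, mass=21, habitat=tundra}: age = 8 — fails the rule, so No match.
{age=24, mass=21, habitat=desert}: age = 24 — qualifies, so Match.

No match, Match, No match, Match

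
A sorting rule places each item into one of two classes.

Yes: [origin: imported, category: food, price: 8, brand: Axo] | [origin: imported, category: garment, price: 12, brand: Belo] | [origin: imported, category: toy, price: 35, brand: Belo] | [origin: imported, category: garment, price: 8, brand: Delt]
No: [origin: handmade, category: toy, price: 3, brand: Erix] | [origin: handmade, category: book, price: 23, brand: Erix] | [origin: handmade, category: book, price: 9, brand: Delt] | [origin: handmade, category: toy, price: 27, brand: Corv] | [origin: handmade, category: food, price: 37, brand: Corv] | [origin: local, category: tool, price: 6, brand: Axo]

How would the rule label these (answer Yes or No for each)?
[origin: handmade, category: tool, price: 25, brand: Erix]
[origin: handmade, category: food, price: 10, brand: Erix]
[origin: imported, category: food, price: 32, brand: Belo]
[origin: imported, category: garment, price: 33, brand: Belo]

Rule: origin is imported. This holds for each 'Yes' example and fails for each 'No' one.
No: [origin: handmade, category: tool, price: 25, brand: Erix], since origin is handmade.
No: [origin: handmade, category: food, price: 10, brand: Erix], since origin is handmade.
Yes: [origin: imported, category: food, price: 32, brand: Belo], since origin is imported.
Yes: [origin: imported, category: garment, price: 33, brand: Belo], since origin is imported.

No, No, Yes, Yes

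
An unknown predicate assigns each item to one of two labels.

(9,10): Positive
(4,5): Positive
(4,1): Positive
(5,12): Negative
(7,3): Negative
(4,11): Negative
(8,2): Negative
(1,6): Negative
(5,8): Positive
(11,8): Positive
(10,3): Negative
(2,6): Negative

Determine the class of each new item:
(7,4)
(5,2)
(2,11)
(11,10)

The pattern is that an item is 'Positive' exactly when: |first − second| ≤ 3.
(7,4): |7−4| = 3 — matches, so Positive.
(5,2): |5−2| = 3 — matches, so Positive.
(2,11): |2−11| = 9 — fails this test, so Negative.
(11,10): |11−10| = 1 — matches, so Positive.

Positive, Positive, Negative, Positive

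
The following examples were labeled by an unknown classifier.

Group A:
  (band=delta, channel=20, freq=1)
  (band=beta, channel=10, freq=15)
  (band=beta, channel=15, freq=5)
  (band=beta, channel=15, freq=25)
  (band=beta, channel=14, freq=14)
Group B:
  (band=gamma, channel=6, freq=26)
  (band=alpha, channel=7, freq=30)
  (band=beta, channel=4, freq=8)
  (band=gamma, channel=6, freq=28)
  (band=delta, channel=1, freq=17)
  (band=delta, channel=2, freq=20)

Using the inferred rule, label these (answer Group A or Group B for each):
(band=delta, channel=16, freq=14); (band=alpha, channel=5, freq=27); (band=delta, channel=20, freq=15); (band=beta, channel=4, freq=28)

All 'Group A' examples share one property — channel ≥ 10 — and every 'Group B' example lacks it.
(band=delta, channel=16, freq=14): channel = 16 — passes, so Group A.
(band=alpha, channel=5, freq=27): channel = 5 — does not pass, so Group B.
(band=delta, channel=20, freq=15): channel = 20 — passes, so Group A.
(band=beta, channel=4, freq=28): channel = 4 — does not pass, so Group B.

Group A, Group B, Group A, Group B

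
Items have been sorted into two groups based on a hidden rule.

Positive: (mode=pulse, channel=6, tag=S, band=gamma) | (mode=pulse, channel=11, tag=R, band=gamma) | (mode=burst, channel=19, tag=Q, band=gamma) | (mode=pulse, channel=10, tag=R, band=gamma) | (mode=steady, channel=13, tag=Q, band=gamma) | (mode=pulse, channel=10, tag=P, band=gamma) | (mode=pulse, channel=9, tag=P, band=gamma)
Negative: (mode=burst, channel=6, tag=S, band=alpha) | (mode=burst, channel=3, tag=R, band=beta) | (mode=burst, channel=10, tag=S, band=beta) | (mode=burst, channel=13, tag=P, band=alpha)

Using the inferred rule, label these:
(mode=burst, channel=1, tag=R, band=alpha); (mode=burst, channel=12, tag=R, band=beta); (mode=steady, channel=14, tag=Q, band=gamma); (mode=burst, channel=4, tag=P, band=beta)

All 'Positive' examples share one property — band is gamma — and every 'Negative' example lacks it.
(mode=burst, channel=1, tag=R, band=alpha): band is alpha, fails the rule → Negative.
(mode=burst, channel=12, tag=R, band=beta): band is beta, fails the rule → Negative.
(mode=steady, channel=14, tag=Q, band=gamma): band is gamma, has this property → Positive.
(mode=burst, channel=4, tag=P, band=beta): band is beta, fails the rule → Negative.

Negative, Negative, Positive, Negative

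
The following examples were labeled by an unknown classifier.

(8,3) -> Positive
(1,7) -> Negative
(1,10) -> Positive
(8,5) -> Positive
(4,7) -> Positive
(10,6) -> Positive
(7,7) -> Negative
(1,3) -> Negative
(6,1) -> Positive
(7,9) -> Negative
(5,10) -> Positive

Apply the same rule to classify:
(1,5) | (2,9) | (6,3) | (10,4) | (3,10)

Negative, Positive, Positive, Positive, Positive

A rule that fits every label: product is even — true of each 'Positive' example, false of each 'Negative' one.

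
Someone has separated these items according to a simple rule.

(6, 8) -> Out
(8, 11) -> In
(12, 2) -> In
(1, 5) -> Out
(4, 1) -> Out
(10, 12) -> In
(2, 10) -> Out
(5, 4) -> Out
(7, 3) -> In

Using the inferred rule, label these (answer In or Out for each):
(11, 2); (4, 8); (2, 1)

The simplest hypothesis consistent with all the labels is: first ≥ 7.
In: (11, 2), since first 11.
Out: (4, 8), since first 4.
Out: (2, 1), since first 2.

In, Out, Out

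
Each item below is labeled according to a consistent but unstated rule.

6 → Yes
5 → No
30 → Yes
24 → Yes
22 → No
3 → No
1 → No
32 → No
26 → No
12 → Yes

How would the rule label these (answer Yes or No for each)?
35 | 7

No, No

One predicate separates the groups cleanly: multiple of 6.
35: 35 = 6·5 + 5 — fails this test, so No. 7: 7 = 6·1 + 1 — fails this test, so No.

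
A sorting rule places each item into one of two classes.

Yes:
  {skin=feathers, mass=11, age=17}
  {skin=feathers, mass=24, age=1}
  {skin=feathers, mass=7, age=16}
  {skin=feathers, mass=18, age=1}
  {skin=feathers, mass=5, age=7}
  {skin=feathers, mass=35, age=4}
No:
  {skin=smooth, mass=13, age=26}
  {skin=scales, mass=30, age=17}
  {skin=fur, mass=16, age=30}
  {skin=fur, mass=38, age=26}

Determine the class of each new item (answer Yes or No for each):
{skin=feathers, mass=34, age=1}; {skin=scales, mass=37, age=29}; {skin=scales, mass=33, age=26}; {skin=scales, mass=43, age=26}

Yes, No, No, No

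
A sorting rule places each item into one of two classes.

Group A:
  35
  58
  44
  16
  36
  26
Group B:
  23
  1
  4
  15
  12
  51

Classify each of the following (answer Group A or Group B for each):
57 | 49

Group A, Group A

'Group A' ⟺ digit sum ≥ 7.
57: Group A (digit sum 5+7 = 12). 49: Group A (digit sum 4+9 = 13).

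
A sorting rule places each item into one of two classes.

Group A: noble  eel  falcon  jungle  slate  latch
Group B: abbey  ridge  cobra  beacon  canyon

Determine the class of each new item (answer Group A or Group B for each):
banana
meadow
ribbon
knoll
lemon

The common property of the 'Group A' items is: contains 'l'. No 'Group B' item has it.
banana: no 'l' — fails the rule, so Group B.
meadow: no 'l' — fails the rule, so Group B.
ribbon: no 'l' — fails the rule, so Group B.
knoll: has 'l' — satisfies this, so Group A.
lemon: has 'l' — satisfies this, so Group A.

Group B, Group B, Group B, Group A, Group A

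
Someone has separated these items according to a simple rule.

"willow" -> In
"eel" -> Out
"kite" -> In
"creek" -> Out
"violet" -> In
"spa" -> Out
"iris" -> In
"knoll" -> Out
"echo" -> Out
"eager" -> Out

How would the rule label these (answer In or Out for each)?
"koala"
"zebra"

Out, Out

Rule: contains 'i'. This holds for each 'In' example and fails for each 'Out' one.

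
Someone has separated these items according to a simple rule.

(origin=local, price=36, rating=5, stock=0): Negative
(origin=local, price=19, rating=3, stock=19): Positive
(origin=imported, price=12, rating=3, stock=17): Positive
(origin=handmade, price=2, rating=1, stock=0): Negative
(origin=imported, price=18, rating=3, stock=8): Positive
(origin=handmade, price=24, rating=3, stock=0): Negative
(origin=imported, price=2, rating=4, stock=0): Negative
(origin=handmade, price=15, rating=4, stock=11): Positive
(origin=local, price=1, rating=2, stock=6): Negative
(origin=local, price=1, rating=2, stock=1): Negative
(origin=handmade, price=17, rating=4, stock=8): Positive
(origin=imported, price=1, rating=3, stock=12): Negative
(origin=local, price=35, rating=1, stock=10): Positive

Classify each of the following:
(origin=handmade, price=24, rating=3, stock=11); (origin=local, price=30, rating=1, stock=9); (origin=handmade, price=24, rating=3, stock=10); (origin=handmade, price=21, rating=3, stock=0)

One predicate separates the groups cleanly: price ≥ 2 AND stock ≥ 1.

Positive, Positive, Positive, Negative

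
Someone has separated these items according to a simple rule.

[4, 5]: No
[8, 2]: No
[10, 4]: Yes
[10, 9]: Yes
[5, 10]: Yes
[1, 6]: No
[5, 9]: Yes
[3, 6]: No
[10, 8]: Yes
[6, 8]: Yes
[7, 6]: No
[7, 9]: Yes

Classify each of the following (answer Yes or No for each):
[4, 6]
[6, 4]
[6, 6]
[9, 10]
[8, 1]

No, No, No, Yes, No

The distinguishing property — sum ≥ 14 — holds for all the 'Yes' cases and none of the 'No' cases.
No: [4, 6], since 4+6 = 10.
No: [6, 4], since 6+4 = 10.
No: [6, 6], since 6+6 = 12.
Yes: [9, 10], since 9+10 = 19.
No: [8, 1], since 8+1 = 9.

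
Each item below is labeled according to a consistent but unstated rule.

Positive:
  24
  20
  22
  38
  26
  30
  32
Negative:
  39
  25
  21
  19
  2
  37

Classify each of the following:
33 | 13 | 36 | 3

Negative, Negative, Positive, Negative

'Positive' ⟺ even AND at least 19.
33 → 33 is odd, 33 ≥ 19 → Negative. 13 → 13 is odd, 13 < 19 → Negative. 36 → 36 is even, 36 ≥ 19 → Positive. 3 → 3 is odd, 3 < 19 → Negative.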